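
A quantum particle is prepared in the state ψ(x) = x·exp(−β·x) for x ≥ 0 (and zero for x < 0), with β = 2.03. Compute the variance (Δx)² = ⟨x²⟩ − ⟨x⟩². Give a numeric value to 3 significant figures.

0.182

Compute ⟨x⟩ and ⟨x²⟩ separately, then (Δx)² = ⟨x²⟩ − ⟨x⟩².
Every integrand reduces to terms xʲ·e^(−2βx) on [0, ∞); use ∫₀^∞ xʲ·e^(−2βx) dx = j!/(2β)^(j+1).
Normalization: ∫|ψ|² dx = 0.029885.
⟨x⟩ = 0.73892 and ⟨x²⟩ = 0.72800.
(Δx)² = 0.72800 − (0.73892)² = 0.18200.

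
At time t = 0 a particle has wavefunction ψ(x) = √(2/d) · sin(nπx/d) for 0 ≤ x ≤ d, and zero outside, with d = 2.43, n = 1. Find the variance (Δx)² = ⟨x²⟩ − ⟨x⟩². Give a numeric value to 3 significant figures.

Compute ⟨x⟩ and ⟨x²⟩ separately, then (Δx)² = ⟨x²⟩ − ⟨x⟩².
With sin²θ = (1 − cos2θ)/2 on 0 ≤ x ≤ d: ∫sin²(nπx/d) dx = d/2, ∫x·sin²(nπx/d) dx = d²/4, ∫x²·sin²(nπx/d) dx = d³·(1/6 − 1/(4n²π²)); higher powers xᵏ the same way, integrating xᵏ·cos(2nπx/d) by parts.
⟨x⟩ = 1.2150 and ⟨x²⟩ = 1.6692.
(Δx)² = 1.6692 − (1.2150)² = 0.19293.

0.193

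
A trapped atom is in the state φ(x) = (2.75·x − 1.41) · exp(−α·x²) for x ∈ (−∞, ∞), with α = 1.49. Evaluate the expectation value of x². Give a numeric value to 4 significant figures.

⟨x²⟩ = ∫ x²·|φ|² dx / ∫|φ|² dx (integrals over the domain).
Expand each integrand as polynomial × e^(−2αx²) and use ∫x^(2j)·e^(−2αx²) dx = (2j−1)!!/(4α)^j · √(π/(2α)), odd powers → 0; here √(π/(2α)) = 1.0268.
State is unnormalized: ∫|φ|² dx = 3.3441, and ∫φ*·x²·φ dx = 0.99828, so ⟨x²⟩ = 0.99828 / 3.3441.
⟨x²⟩ = 0.29852.

0.2985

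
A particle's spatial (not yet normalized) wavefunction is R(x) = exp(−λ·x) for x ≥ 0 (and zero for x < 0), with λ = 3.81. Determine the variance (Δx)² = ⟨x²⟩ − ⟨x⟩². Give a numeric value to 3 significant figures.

Compute ⟨x⟩ and ⟨x²⟩ separately, then (Δx)² = ⟨x²⟩ − ⟨x⟩².
Every integrand reduces to terms xʲ·e^(−2λx) on [0, ∞); use ∫₀^∞ xʲ·e^(−2λx) dx = j!/(2λ)^(j+1).
Normalization: ∫|R|² dx = 0.13123.
⟨x⟩ = 0.13123 and ⟨x²⟩ = 0.034445.
(Δx)² = 0.034445 − (0.13123)² = 0.017222.

0.0172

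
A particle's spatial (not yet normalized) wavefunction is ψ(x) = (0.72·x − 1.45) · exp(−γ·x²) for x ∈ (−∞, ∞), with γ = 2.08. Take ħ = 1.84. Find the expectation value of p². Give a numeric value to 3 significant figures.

7.45

p² ψ = −ħ² d²ψ/dx²; ⟨p²⟩ = −ħ² ∫ ψ*·ψ'' dx / ∫|ψ|² dx.
Expand each integrand as polynomial × e^(−2γx²) and use ∫x^(2j)·e^(−2γx²) dx = (2j−1)!!/(4γ)^j · √(π/(2γ)), odd powers → 0; here √(π/(2γ)) = 0.86902. Differentiate with the product rule, d/dx e^(−γx²) = −2γx·e^(−γx²).
State is unnormalized: ∫|ψ|² dx = 1.8813, and ∫ψ*·(−ħ² ψ'') dx = 14.010, so ⟨p²⟩ = 14.010 / 1.8813.
⟨p²⟩ = 7.4474.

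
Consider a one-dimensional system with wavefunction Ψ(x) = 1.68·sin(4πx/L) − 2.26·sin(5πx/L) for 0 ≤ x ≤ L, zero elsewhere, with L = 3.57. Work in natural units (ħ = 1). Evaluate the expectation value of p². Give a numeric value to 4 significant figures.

p² Ψ = −ħ² d²Ψ/dx²; ⟨p²⟩ = −ħ² ∫ Ψ*·Ψ'' dx / ∫|Ψ|² dx.
d²/dx² sin(jπx/L) = −(jπ/L)²·sin(jπx/L); on 0 ≤ x ≤ L, ∫sin²(jπx/L) dx = L/2 and ∫sin(jπx/L)·sin(lπx/L) dx = 0 for j ≠ l, so only diagonal terms survive in ∫|Ψ|² and ∫Ψ·Ψ″; ∫Ψ·Ψ′ dx = [Ψ²/2] between the walls = 0.
State is unnormalized: ∫|Ψ|² dx = 14.155, and ∫Ψ*·(−ħ² Ψ'') dx = 238.93, so ⟨p²⟩ = 238.93 / 14.155.
⟨p²⟩ = 16.879.

16.88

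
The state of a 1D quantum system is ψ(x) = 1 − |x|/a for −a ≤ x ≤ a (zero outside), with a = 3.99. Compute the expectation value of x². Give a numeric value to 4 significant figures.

1.592

⟨x²⟩ = ∫ x²·|ψ|² dx / ∫|ψ|² dx (integrals over the domain).
ψ is even, so ∫ over [−a, a] = 2∫₀ᵃ with ψ = 1 − x/a there: ∫₀ᵃ (1 − x/a)² dx = a/3, ∫₀ᵃ x²(1 − x/a)² dx = a³/30, ∫₀ᵃ x⁴(1 − x/a)² dx = a⁵/105.
State is unnormalized: ∫|ψ|² dx = 2.6600, and ∫ψ*·x²·ψ dx = 4.2347, so ⟨x²⟩ = 4.2347 / 2.6600.
⟨x²⟩ = 1.5920.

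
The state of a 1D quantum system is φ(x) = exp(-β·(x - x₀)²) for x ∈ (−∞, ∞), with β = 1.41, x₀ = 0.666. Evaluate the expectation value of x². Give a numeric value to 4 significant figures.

0.6209

⟨x²⟩ = ∫ x²·|φ|² dx / ∫|φ|² dx (integrals over the domain).
Gaussian moments (u = x − x₀): ∫u^(2j)·e^(−2βu²) du = (2j−1)!!/(4β)^j · √(π/(2β)), odd powers integrate to 0; here √(π/(2β)) = 1.0555.
State is unnormalized: ∫|φ|² dx = 1.0555, and ∫φ*·x²·φ dx = 0.65531, so ⟨x²⟩ = 0.65531 / 1.0555.
⟨x²⟩ = 0.62086.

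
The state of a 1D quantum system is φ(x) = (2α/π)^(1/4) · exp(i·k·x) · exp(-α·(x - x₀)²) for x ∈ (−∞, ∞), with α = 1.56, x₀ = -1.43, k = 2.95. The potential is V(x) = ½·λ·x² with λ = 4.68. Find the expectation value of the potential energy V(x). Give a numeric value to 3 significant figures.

⟨V⟩ = ∫ V(x)·|φ|² dx.
Gaussian moments (u = x − x₀): ∫u^(2j)·e^(−2αu²) du = (2j−1)!!/(4α)^j · √(π/(2α)), odd powers integrate to 0; here √(π/(2α)) = 1.0035.
⟨V⟩ = 5.1601.

5.16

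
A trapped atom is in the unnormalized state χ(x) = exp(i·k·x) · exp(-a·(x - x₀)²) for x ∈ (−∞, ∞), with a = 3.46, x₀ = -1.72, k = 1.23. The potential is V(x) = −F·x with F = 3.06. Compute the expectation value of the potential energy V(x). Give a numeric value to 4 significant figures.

5.263

⟨V⟩ = ∫ V(x)·|χ|² dx / ∫|χ|² dx.
Gaussian moments (u = x − x₀): ∫u^(2j)·e^(−2au²) du = (2j−1)!!/(4a)^j · √(π/(2a)), odd powers integrate to 0; here √(π/(2a)) = 0.67379.
State is unnormalized: ∫|χ|² dx = 0.67379, and ∫χ*·V(x)·χ dx = 3.5463, so ⟨V⟩ = 3.5463 / 0.67379.
⟨V⟩ = 5.2632.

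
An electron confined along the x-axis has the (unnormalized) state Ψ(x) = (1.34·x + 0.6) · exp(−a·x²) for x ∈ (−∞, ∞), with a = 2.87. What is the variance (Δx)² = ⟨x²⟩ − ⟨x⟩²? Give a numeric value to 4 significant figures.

0.06631

Compute ⟨x⟩ and ⟨x²⟩ separately, then (Δx)² = ⟨x²⟩ − ⟨x⟩².
Expand each integrand as polynomial × e^(−2ax²) and use ∫x^(2j)·e^(−2ax²) dx = (2j−1)!!/(4a)^j · √(π/(2a)), odd powers → 0; here √(π/(2a)) = 0.73981.
Normalization: ∫|Ψ|² dx = 0.38205.
⟨x⟩ = 0.27124 and ⟨x²⟩ = 0.13987.
(Δx)² = 0.13987 − (0.27124)² = 0.066305.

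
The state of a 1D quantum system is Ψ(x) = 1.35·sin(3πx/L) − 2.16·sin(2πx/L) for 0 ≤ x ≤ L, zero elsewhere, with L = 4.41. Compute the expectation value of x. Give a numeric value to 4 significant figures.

⟨x⟩ = ∫ x·|Ψ|² dx / ∫|Ψ|² dx (integrals over the domain).
On 0 ≤ x ≤ L (j ≠ l): ∫sin²(jπx/L) dx = L/2, ∫sin(jπx/L)·sin(lπx/L) dx = 0; diagonal moments ∫x·sin²(jπx/L) dx = L²/4, ∫x²·sin²(jπx/L) dx = L³·(1/6 − 1/(4j²π²)); cross terms ∫x·sin(jπx/L)·sin(lπx/L) dx = 0 for j + l even and −4jlL²/(π²(j² − l²)²) for j + l odd, ∫x²·sin(jπx/L)·sin(lπx/L) dx = (−1)^(j+l)·4jlL³/(π²(j² − l²)²); higher powers the same way via product-to-sum and parts.
State is unnormalized: ∫|Ψ|² dx = 14.306, and ∫Ψ*·x·Ψ dx = 42.578, so ⟨x⟩ = 42.578 / 14.306.
⟨x⟩ = 2.9762.

2.976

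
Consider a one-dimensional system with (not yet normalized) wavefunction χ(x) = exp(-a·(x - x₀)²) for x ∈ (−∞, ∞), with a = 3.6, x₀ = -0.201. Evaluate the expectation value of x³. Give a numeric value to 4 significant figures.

-0.05000

⟨x³⟩ = ∫ x³·|χ|² dx / ∫|χ|² dx (integrals over the domain).
Gaussian moments (u = x − x₀): ∫u^(2j)·e^(−2au²) du = (2j−1)!!/(4a)^j · √(π/(2a)), odd powers integrate to 0; here √(π/(2a)) = 0.66055.
State is unnormalized: ∫|χ|² dx = 0.66055, and ∫χ*·x³·χ dx = -0.033025, so ⟨x³⟩ = -0.033025 / 0.66055.
⟨x³⟩ = -0.049996.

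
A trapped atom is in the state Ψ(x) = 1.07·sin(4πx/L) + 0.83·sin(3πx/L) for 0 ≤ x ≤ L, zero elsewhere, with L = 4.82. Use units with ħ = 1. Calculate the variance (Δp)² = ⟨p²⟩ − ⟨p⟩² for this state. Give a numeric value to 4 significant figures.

5.680

Compute ⟨p⟩ and ⟨p²⟩ separately; (Δp)² = ⟨p²⟩ − ⟨p⟩².
d²/dx² sin(jπx/L) = −(jπ/L)²·sin(jπx/L); on 0 ≤ x ≤ L, ∫sin²(jπx/L) dx = L/2 and ∫sin(jπx/L)·sin(lπx/L) dx = 0 for j ≠ l, so only diagonal terms survive in ∫|Ψ|² and ∫Ψ·Ψ″; ∫Ψ·Ψ′ dx = [Ψ²/2] between the walls = 0.
Normalization: ∫|Ψ|² dx = 4.4195.
⟨p⟩ = 0.0000 and ⟨p²⟩ = 5.6800.
(Δp)² = 5.6800 − (0.0000)² = 5.6800.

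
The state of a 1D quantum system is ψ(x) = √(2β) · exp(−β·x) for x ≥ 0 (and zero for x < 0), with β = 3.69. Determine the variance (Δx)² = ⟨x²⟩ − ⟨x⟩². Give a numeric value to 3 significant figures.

0.0184

Compute ⟨x⟩ and ⟨x²⟩ separately, then (Δx)² = ⟨x²⟩ − ⟨x⟩².
Every integrand reduces to terms xʲ·e^(−2βx) on [0, ∞); use ∫₀^∞ xʲ·e^(−2βx) dx = j!/(2β)^(j+1).
⟨x⟩ = 0.13550 and ⟨x²⟩ = 0.036721.
(Δx)² = 0.036721 − (0.13550)² = 0.018361.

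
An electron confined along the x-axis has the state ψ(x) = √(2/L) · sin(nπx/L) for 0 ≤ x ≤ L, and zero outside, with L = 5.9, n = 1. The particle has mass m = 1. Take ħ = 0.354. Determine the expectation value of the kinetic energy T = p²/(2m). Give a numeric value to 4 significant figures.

T = −(ħ²/2m) d²/dx², so ⟨T⟩ = −(ħ²/2m) ∫ ψ*·ψ'' dx; with m = 1.
d/dx sin(nπx/L) = (nπ/L)·cos(nπx/L) and d²/dx² sin(nπx/L) = −(nπ/L)²·sin(nπx/L); on 0 ≤ x ≤ L, ∫sin²(nπx/L) dx = L/2 and ∫sin(nπx/L)·cos(nπx/L) dx = 0.
⟨T⟩ = 0.017765.

0.01777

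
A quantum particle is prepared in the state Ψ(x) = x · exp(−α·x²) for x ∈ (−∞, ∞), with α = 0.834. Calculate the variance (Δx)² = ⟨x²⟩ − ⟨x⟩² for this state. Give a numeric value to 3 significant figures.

0.899

Compute ⟨x⟩ and ⟨x²⟩ separately, then (Δx)² = ⟨x²⟩ − ⟨x⟩².
Expand each integrand as polynomial × e^(−2αx²) and use ∫x^(2j)·e^(−2αx²) dx = (2j−1)!!/(4α)^j · √(π/(2α)), odd powers → 0; here √(π/(2α)) = 1.3724.
Normalization: ∫|Ψ|² dx = 0.41139.
⟨x⟩ = 0.0000 and ⟨x²⟩ = 0.89928.
(Δx)² = 0.89928 − (0.0000)² = 0.89928.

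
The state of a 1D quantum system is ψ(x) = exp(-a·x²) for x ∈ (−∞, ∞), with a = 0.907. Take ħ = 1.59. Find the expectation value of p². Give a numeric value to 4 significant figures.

2.293

p² ψ = −ħ² d²ψ/dx²; ⟨p²⟩ = −ħ² ∫ ψ*·ψ'' dx / ∫|ψ|² dx.
Gaussian moments: ∫x^(2j)·e^(−2ax²) dx = (2j−1)!!/(4a)^j · √(π/(2a)), odd powers integrate to 0; here √(π/(2a)) = 1.3160. Derivatives: d/dx e^(−ax²) = −2ax·e^(−ax²), d²/dx² e^(−ax²) = (4a²x² − 2a)·e^(−ax²).
State is unnormalized: ∫|ψ|² dx = 1.3160, and ∫ψ*·(−ħ² ψ'') dx = 3.0176, so ⟨p²⟩ = 3.0176 / 1.3160.
⟨p²⟩ = 2.2930.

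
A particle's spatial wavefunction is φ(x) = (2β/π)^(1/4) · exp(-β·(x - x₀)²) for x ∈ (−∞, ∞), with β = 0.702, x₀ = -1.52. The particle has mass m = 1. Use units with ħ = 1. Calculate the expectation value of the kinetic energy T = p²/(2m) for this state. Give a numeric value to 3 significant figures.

T = −(ħ²/2m) d²/dx², so ⟨T⟩ = −(ħ²/2m) ∫ φ*·φ'' dx; with m = 1.
Gaussian moments (u = x − x₀): ∫u^(2j)·e^(−2βu²) du = (2j−1)!!/(4β)^j · √(π/(2β)), odd powers integrate to 0; here √(π/(2β)) = 1.4959. Derivatives: d/dx e^(−βu²) = −2βu·e^(−βu²), d²/dx² e^(−βu²) = (4β²u² − 2β)·e^(−βu²).
⟨T⟩ = 0.35100.

0.351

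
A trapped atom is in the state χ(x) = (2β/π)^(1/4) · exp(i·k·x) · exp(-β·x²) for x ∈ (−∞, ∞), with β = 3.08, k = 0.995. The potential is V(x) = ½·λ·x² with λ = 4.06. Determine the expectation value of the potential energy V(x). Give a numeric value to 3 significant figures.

⟨V⟩ = ∫ V(x)·|χ|² dx.
Gaussian moments: ∫x^(2j)·e^(−2βx²) dx = (2j−1)!!/(4β)^j · √(π/(2β)), odd powers integrate to 0; here √(π/(2β)) = 0.71414.
⟨V⟩ = 0.16477.

0.165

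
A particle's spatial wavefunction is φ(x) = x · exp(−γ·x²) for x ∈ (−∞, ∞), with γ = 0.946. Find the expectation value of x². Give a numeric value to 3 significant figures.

0.793

⟨x²⟩ = ∫ x²·|φ|² dx / ∫|φ|² dx (integrals over the domain).
Expand each integrand as polynomial × e^(−2γx²) and use ∫x^(2j)·e^(−2γx²) dx = (2j−1)!!/(4γ)^j · √(π/(2γ)), odd powers → 0; here √(π/(2γ)) = 1.2886.
State is unnormalized: ∫|φ|² dx = 0.34054, and ∫φ*·x²·φ dx = 0.26998, so ⟨x²⟩ = 0.26998 / 0.34054.
⟨x²⟩ = 0.79281.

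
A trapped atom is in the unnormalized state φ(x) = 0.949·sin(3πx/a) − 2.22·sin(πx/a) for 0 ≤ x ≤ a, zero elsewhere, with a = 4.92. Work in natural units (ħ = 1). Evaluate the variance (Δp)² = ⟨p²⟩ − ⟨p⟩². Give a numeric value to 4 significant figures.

0.9117

Compute ⟨p⟩ and ⟨p²⟩ separately; (Δp)² = ⟨p²⟩ − ⟨p⟩².
d²/dx² sin(jπx/a) = −(jπ/a)²·sin(jπx/a); on 0 ≤ x ≤ a, ∫sin²(jπx/a) dx = a/2 and ∫sin(jπx/a)·sin(lπx/a) dx = 0 for j ≠ l, so only diagonal terms survive in ∫|φ|² and ∫φ·φ″; ∫φ·φ′ dx = [φ²/2] between the walls = 0.
Normalization: ∫|φ|² dx = 14.339.
⟨p⟩ = 0.0000 and ⟨p²⟩ = 0.91169.
(Δp)² = 0.91169 − (0.0000)² = 0.91169.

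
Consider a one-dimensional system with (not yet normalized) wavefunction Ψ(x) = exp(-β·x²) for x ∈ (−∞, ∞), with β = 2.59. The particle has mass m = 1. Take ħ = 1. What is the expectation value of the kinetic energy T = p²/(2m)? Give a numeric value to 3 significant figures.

1.30

T = −(ħ²/2m) d²/dx², so ⟨T⟩ = −(ħ²/2m) ∫ Ψ*·Ψ'' dx / ∫|Ψ|² dx; with m = 1.
Gaussian moments: ∫x^(2j)·e^(−2βx²) dx = (2j−1)!!/(4β)^j · √(π/(2β)), odd powers integrate to 0; here √(π/(2β)) = 0.77877. Derivatives: d/dx e^(−βx²) = −2βx·e^(−βx²), d²/dx² e^(−βx²) = (4β²x² − 2β)·e^(−βx²).
State is unnormalized: ∫|Ψ|² dx = 0.77877, and ∫Ψ*·(−ħ²/2m · Ψ'') dx = 1.0085, so ⟨T⟩ = 1.0085 / 0.77877.
⟨T⟩ = 1.2950.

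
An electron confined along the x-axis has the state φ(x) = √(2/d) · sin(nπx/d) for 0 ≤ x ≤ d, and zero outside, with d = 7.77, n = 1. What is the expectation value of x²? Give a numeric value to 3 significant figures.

17.1

⟨x²⟩ = ∫ x²·|φ|² dx (integrals over the domain).
With sin²θ = (1 − cos2θ)/2 on 0 ≤ x ≤ d: ∫sin²(nπx/d) dx = d/2, ∫x·sin²(nπx/d) dx = d²/4, ∫x²·sin²(nπx/d) dx = d³·(1/6 − 1/(4n²π²)); higher powers xᵏ the same way, integrating xᵏ·cos(2nπx/d) by parts.
⟨x²⟩ = 17.066.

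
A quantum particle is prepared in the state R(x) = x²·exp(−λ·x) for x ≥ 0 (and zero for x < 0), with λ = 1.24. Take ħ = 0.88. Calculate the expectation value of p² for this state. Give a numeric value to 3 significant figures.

0.397

p² R = −ħ² d²R/dx²; ⟨p²⟩ = −ħ² ∫ R*·R'' dx / ∫|R|² dx.
Differentiate x²·exp(−λ·x) with the product rule; every integrand then reduces to terms xʲ·e^(−2λx) on [0, ∞), with ∫₀^∞ xʲ·e^(−2λx) dx = j!/(2λ)^(j+1).
State is unnormalized: ∫|R|² dx = 0.25583, and ∫R*·(−ħ² R'') dx = 0.10154, so ⟨p²⟩ = 0.10154 / 0.25583.
⟨p²⟩ = 0.39691.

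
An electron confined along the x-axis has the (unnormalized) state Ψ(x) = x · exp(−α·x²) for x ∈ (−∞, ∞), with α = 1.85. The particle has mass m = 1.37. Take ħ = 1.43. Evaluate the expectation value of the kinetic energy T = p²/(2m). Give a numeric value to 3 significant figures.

4.14

T = −(ħ²/2m) d²/dx², so ⟨T⟩ = −(ħ²/2m) ∫ Ψ*·Ψ'' dx / ∫|Ψ|² dx; with m = 1.37.
Expand each integrand as polynomial × e^(−2αx²) and use ∫x^(2j)·e^(−2αx²) dx = (2j−1)!!/(4α)^j · √(π/(2α)), odd powers → 0; here √(π/(2α)) = 0.92145. Differentiate with the product rule, d/dx e^(−αx²) = −2αx·e^(−αx²).
State is unnormalized: ∫|Ψ|² dx = 0.12452, and ∫Ψ*·(−ħ²/2m · Ψ'') dx = 0.51577, so ⟨T⟩ = 0.51577 / 0.12452.
⟨T⟩ = 4.1420.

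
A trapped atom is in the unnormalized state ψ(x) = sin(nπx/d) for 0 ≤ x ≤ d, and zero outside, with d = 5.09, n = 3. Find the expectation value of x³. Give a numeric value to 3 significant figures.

⟨x³⟩ = ∫ x³·|ψ|² dx / ∫|ψ|² dx (integrals over the domain).
With sin²θ = (1 − cos2θ)/2 on 0 ≤ x ≤ d: ∫sin²(nπx/d) dx = d/2, ∫x·sin²(nπx/d) dx = d²/4, ∫x²·sin²(nπx/d) dx = d³·(1/6 − 1/(4n²π²)); higher powers xᵏ the same way, integrating xᵏ·cos(2nπx/d) by parts.
State is unnormalized: ∫|ψ|² dx = 2.5450, and ∫ψ*·x³·ψ dx = 81.070, so ⟨x³⟩ = 81.070 / 2.5450.
⟨x³⟩ = 31.855.

31.9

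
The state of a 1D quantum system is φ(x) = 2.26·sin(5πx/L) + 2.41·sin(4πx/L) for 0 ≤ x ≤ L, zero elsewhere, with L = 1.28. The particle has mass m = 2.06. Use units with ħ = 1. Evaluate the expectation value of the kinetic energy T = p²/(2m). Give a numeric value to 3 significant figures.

T = −(ħ²/2m) d²/dx², so ⟨T⟩ = −(ħ²/2m) ∫ φ*·φ'' dx / ∫|φ|² dx; with m = 2.06.
d²/dx² sin(jπx/L) = −(jπ/L)²·sin(jπx/L); on 0 ≤ x ≤ L, ∫sin²(jπx/L) dx = L/2 and ∫sin(jπx/L)·sin(lπx/L) dx = 0 for j ≠ l, so only diagonal terms survive in ∫|φ|² and ∫φ·φ″; ∫φ·φ′ dx = [φ²/2] between the walls = 0.
State is unnormalized: ∫|φ|² dx = 6.9860, and ∫φ*·(−ħ²/2m · φ'') dx = 206.45, so ⟨T⟩ = 206.45 / 6.9860.
⟨T⟩ = 29.551.

29.6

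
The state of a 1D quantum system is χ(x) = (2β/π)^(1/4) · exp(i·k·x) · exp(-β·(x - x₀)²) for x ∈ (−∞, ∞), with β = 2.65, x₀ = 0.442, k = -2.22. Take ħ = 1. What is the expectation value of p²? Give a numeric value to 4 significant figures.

p² χ = −ħ² d²χ/dx²; ⟨p²⟩ = −ħ² ∫ χ*·χ'' dx.
Gaussian moments (u = x − x₀): ∫u^(2j)·e^(−2βu²) du = (2j−1)!!/(4β)^j · √(π/(2β)), odd powers integrate to 0; here √(π/(2β)) = 0.76990. Derivatives: χ′ = (ik − 2βu)·χ, χ″ = ((ik − 2βu)² − 2β)·χ; the odd-in-u pieces drop out.
⟨p²⟩ = 7.5784.

7.578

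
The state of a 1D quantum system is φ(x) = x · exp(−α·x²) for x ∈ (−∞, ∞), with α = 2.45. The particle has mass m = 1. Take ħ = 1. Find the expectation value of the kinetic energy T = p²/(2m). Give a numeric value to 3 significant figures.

3.68

T = −(ħ²/2m) d²/dx², so ⟨T⟩ = −(ħ²/2m) ∫ φ*·φ'' dx / ∫|φ|² dx; with m = 1.
Expand each integrand as polynomial × e^(−2αx²) and use ∫x^(2j)·e^(−2αx²) dx = (2j−1)!!/(4α)^j · √(π/(2α)), odd powers → 0; here √(π/(2α)) = 0.80071. Differentiate with the product rule, d/dx e^(−αx²) = −2αx·e^(−αx²).
State is unnormalized: ∫|φ|² dx = 0.081705, and ∫φ*·(−ħ²/2m · φ'') dx = 0.30027, so ⟨T⟩ = 0.30027 / 0.081705.
⟨T⟩ = 3.6750.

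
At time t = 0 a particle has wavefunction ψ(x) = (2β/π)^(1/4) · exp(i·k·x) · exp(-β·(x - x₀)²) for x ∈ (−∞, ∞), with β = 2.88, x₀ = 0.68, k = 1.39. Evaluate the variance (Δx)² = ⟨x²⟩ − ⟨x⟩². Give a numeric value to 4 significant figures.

Compute ⟨x⟩ and ⟨x²⟩ separately, then (Δx)² = ⟨x²⟩ − ⟨x⟩².
Gaussian moments (u = x − x₀): ∫u^(2j)·e^(−2βu²) du = (2j−1)!!/(4β)^j · √(π/(2β)), odd powers integrate to 0; here √(π/(2β)) = 0.73852.
⟨x⟩ = 0.68000 and ⟨x²⟩ = 0.54921.
(Δx)² = 0.54921 − (0.68000)² = 0.086806.

0.08681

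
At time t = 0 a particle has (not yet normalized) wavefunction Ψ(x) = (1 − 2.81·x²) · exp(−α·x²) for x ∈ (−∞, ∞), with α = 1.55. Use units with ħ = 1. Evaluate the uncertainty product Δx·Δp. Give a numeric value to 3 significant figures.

Δx = √(⟨x²⟩−⟨x⟩²), Δp = √(⟨p²⟩−⟨p⟩²).
Expand each integrand as polynomial × e^(−2αx²) and use ∫x^(2j)·e^(−2αx²) dx = (2j−1)!!/(4α)^j · √(π/(2α)), odd powers → 0; here √(π/(2α)) = 1.0067. Differentiate with the product rule, d/dx e^(−αx²) = −2αx·e^(−αx²).
Normalization: ∫|Ψ|² dx = 0.71454.
⟨x⟩ = 0.0000, ⟨x²⟩ = 0.30946 ⇒ Δx = 0.55629.
⟨p⟩ = 0.0000, ⟨p²⟩ = 7.3032 ⇒ Δp = 2.7024.
Δx·Δp = 1.5034.

1.50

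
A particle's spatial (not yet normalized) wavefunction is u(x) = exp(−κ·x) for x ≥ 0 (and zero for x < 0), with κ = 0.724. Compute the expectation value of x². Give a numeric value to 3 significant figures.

⟨x²⟩ = ∫ x²·|u|² dx / ∫|u|² dx (integrals over the domain).
Every integrand reduces to terms xʲ·e^(−2κx) on [0, ∞); use ∫₀^∞ xʲ·e^(−2κx) dx = j!/(2κ)^(j+1).
State is unnormalized: ∫|u|² dx = 0.69061, and ∫u*·x²·u dx = 0.65876, so ⟨x²⟩ = 0.65876 / 0.69061.
⟨x²⟩ = 0.95388.

0.954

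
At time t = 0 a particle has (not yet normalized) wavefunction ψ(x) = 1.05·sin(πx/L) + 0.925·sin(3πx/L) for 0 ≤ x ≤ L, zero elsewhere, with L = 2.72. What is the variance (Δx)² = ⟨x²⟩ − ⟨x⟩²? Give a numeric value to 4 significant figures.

Compute ⟨x⟩ and ⟨x²⟩ separately, then (Δx)² = ⟨x²⟩ − ⟨x⟩².
On 0 ≤ x ≤ L (j ≠ l): ∫sin²(jπx/L) dx = L/2, ∫sin(jπx/L)·sin(lπx/L) dx = 0; diagonal moments ∫x·sin²(jπx/L) dx = L²/4, ∫x²·sin²(jπx/L) dx = L³·(1/6 − 1/(4j²π²)); cross terms ∫x·sin(jπx/L)·sin(lπx/L) dx = 0 for j + l even and −4jlL²/(π²(j² − l²)²) for j + l odd, ∫x²·sin(jπx/L)·sin(lπx/L) dx = (−1)^(j+l)·4jlL³/(π²(j² − l²)²); higher powers the same way via product-to-sum and parts.
Normalization: ∫|ψ|² dx = 2.6631.
⟨x⟩ = 1.3600 and ⟨x²⟩ = 2.5158.
(Δx)² = 2.5158 − (1.3600)² = 0.66617.

0.6662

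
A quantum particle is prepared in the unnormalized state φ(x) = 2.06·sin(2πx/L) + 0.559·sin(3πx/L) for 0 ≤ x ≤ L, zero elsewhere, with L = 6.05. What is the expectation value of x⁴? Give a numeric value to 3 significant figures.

140.

⟨x⁴⟩ = ∫ x⁴·|φ|² dx / ∫|φ|² dx (integrals over the domain).
On 0 ≤ x ≤ L (j ≠ l): ∫sin²(jπx/L) dx = L/2, ∫sin(jπx/L)·sin(lπx/L) dx = 0; diagonal moments ∫x·sin²(jπx/L) dx = L²/4, ∫x²·sin²(jπx/L) dx = L³·(1/6 − 1/(4j²π²)); cross terms ∫x·sin(jπx/L)·sin(lπx/L) dx = 0 for j + l even and −4jlL²/(π²(j² − l²)²) for j + l odd, ∫x²·sin(jπx/L)·sin(lπx/L) dx = (−1)^(j+l)·4jlL³/(π²(j² − l²)²); higher powers the same way via product-to-sum and parts.
State is unnormalized: ∫|φ|² dx = 13.782, and ∫φ*·x⁴·φ dx = 1924.3, so ⟨x⁴⟩ = 1924.3 / 13.782.
⟨x⁴⟩ = 139.62.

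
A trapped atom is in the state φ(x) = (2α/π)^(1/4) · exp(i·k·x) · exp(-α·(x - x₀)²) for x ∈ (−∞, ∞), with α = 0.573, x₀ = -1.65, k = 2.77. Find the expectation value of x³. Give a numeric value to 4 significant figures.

⟨x³⟩ = ∫ x³·|φ|² dx (integrals over the domain).
Gaussian moments (u = x − x₀): ∫u^(2j)·e^(−2αu²) du = (2j−1)!!/(4α)^j · √(π/(2α)), odd powers integrate to 0; here √(π/(2α)) = 1.6557.
⟨x³⟩ = -6.6518.

-6.652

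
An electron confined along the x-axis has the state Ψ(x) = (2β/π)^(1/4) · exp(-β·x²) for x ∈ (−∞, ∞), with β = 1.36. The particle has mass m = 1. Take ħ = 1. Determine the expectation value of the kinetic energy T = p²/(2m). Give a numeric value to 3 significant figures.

0.680

T = −(ħ²/2m) d²/dx², so ⟨T⟩ = −(ħ²/2m) ∫ Ψ*·Ψ'' dx; with m = 1.
Gaussian moments: ∫x^(2j)·e^(−2βx²) dx = (2j−1)!!/(4β)^j · √(π/(2β)), odd powers integrate to 0; here √(π/(2β)) = 1.0747. Derivatives: d/dx e^(−βx²) = −2βx·e^(−βx²), d²/dx² e^(−βx²) = (4β²x² − 2β)·e^(−βx²).
⟨T⟩ = 0.68000.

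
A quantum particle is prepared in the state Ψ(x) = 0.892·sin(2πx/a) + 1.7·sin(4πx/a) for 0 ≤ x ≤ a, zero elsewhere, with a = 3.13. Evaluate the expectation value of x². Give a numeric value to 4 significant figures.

⟨x²⟩ = ∫ x²·|Ψ|² dx / ∫|Ψ|² dx (integrals over the domain).
On 0 ≤ x ≤ a (j ≠ l): ∫sin²(jπx/a) dx = a/2, ∫sin(jπx/a)·sin(lπx/a) dx = 0; diagonal moments ∫x·sin²(jπx/a) dx = a²/4, ∫x²·sin²(jπx/a) dx = a³·(1/6 − 1/(4j²π²)); cross terms ∫x·sin(jπx/a)·sin(lπx/a) dx = 0 for j + l even and −4jla²/(π²(j² − l²)²) for j + l odd, ∫x²·sin(jπx/a)·sin(lπx/a) dx = (−1)^(j+l)·4jla³/(π²(j² − l²)²); higher powers the same way via product-to-sum and parts.
State is unnormalized: ∫|Ψ|² dx = 5.7681, and ∫Ψ*·x²·Ψ dx = 20.636, so ⟨x²⟩ = 20.636 / 5.7681.
⟨x²⟩ = 3.5775.

3.578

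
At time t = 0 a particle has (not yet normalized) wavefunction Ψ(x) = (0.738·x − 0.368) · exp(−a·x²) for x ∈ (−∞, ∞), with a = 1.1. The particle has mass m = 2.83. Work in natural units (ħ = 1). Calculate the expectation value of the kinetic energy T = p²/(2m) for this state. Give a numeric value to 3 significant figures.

0.380

T = −(ħ²/2m) d²/dx², so ⟨T⟩ = −(ħ²/2m) ∫ Ψ*·Ψ'' dx / ∫|Ψ|² dx; with m = 2.83.
Expand each integrand as polynomial × e^(−2ax²) and use ∫x^(2j)·e^(−2ax²) dx = (2j−1)!!/(4a)^j · √(π/(2a)), odd powers → 0; here √(π/(2a)) = 1.1950. Differentiate with the product rule, d/dx e^(−ax²) = −2ax·e^(−ax²).
State is unnormalized: ∫|Ψ|² dx = 0.30975, and ∫Ψ*·(−ħ²/2m · Ψ'') dx = 0.11769, so ⟨T⟩ = 0.11769 / 0.30975.
⟨T⟩ = 0.37996.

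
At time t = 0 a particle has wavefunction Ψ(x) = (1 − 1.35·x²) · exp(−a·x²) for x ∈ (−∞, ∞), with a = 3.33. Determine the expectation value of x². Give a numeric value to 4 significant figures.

⟨x²⟩ = ∫ x²·|Ψ|² dx / ∫|Ψ|² dx (integrals over the domain).
Expand each integrand as polynomial × e^(−2ax²) and use ∫x^(2j)·e^(−2ax²) dx = (2j−1)!!/(4a)^j · √(π/(2a)), odd powers → 0; here √(π/(2a)) = 0.68681.
State is unnormalized: ∫|Ψ|² dx = 0.56876, and ∫Ψ*·x²·Ψ dx = 0.028152, so ⟨x²⟩ = 0.028152 / 0.56876.
⟨x²⟩ = 0.049497.

0.04950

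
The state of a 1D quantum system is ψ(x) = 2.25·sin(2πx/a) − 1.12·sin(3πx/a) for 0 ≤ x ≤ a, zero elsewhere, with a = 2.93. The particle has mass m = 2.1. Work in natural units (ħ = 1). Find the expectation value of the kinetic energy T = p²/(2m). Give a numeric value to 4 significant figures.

1.367

T = −(ħ²/2m) d²/dx², so ⟨T⟩ = −(ħ²/2m) ∫ ψ*·ψ'' dx / ∫|ψ|² dx; with m = 2.1.
d²/dx² sin(jπx/a) = −(jπ/a)²·sin(jπx/a); on 0 ≤ x ≤ a, ∫sin²(jπx/a) dx = a/2 and ∫sin(jπx/a)·sin(lπx/a) dx = 0 for j ≠ l, so only diagonal terms survive in ∫|ψ|² and ∫ψ·ψ″; ∫ψ·ψ′ dx = [ψ²/2] between the walls = 0.
State is unnormalized: ∫|ψ|² dx = 9.2543, and ∫ψ*·(−ħ²/2m · ψ'') dx = 12.648, so ⟨T⟩ = 12.648 / 9.2543.
⟨T⟩ = 1.3667.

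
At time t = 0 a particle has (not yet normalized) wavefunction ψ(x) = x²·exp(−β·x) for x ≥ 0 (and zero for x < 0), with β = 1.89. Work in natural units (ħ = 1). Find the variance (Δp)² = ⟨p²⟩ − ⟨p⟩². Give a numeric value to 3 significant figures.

1.19

Compute ⟨p⟩ and ⟨p²⟩ separately; (Δp)² = ⟨p²⟩ − ⟨p⟩².
Differentiate x²·exp(−β·x) with the product rule; every integrand then reduces to terms xʲ·e^(−2βx) on [0, ∞), with ∫₀^∞ xʲ·e^(−2βx) dx = j!/(2β)^(j+1).
Normalization: ∫|ψ|² dx = 0.031099.
⟨p⟩ = 0.0000 and ⟨p²⟩ = 1.1907.
(Δp)² = 1.1907 − (0.0000)² = 1.1907.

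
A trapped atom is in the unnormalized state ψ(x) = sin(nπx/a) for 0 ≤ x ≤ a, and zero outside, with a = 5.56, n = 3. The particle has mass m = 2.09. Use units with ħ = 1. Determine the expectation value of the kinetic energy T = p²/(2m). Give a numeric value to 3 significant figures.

0.687

T = −(ħ²/2m) d²/dx², so ⟨T⟩ = −(ħ²/2m) ∫ ψ*·ψ'' dx / ∫|ψ|² dx; with m = 2.09.
d/dx sin(nπx/a) = (nπ/a)·cos(nπx/a) and d²/dx² sin(nπx/a) = −(nπ/a)²·sin(nπx/a); on 0 ≤ x ≤ a, ∫sin²(nπx/a) dx = a/2 and ∫sin(nπx/a)·cos(nπx/a) dx = 0.
State is unnormalized: ∫|ψ|² dx = 2.7800, and ∫ψ*·(−ħ²/2m · ψ'') dx = 1.9110, so ⟨T⟩ = 1.9110 / 2.7800.
⟨T⟩ = 0.68741.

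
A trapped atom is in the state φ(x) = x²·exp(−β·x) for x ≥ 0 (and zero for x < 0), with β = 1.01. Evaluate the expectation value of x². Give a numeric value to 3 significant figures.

7.35

⟨x²⟩ = ∫ x²·|φ|² dx / ∫|φ|² dx (integrals over the domain).
Every integrand reduces to terms xʲ·e^(−2βx) on [0, ∞); use ∫₀^∞ xʲ·e^(−2βx) dx = j!/(2β)^(j+1).
State is unnormalized: ∫|φ|² dx = 0.71360, and ∫φ*·x²·φ dx = 5.2465, so ⟨x²⟩ = 5.2465 / 0.71360.
⟨x²⟩ = 7.3522.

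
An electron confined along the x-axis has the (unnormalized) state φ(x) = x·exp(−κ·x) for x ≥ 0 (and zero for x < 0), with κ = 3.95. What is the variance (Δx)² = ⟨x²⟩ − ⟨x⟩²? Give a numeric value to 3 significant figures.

Compute ⟨x⟩ and ⟨x²⟩ separately, then (Δx)² = ⟨x²⟩ − ⟨x⟩².
Every integrand reduces to terms xʲ·e^(−2κx) on [0, ∞); use ∫₀^∞ xʲ·e^(−2κx) dx = j!/(2κ)^(j+1).
Normalization: ∫|φ|² dx = 0.0040565.
⟨x⟩ = 0.37975 and ⟨x²⟩ = 0.19228.
(Δx)² = 0.19228 − (0.37975)² = 0.048069.

0.0481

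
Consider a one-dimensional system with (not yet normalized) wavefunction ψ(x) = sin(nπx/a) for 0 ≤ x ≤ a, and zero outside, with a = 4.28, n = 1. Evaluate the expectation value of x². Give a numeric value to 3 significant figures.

5.18

⟨x²⟩ = ∫ x²·|ψ|² dx / ∫|ψ|² dx (integrals over the domain).
With sin²θ = (1 − cos2θ)/2 on 0 ≤ x ≤ a: ∫sin²(nπx/a) dx = a/2, ∫x·sin²(nπx/a) dx = a²/4, ∫x²·sin²(nπx/a) dx = a³·(1/6 − 1/(4n²π²)); higher powers xᵏ the same way, integrating xᵏ·cos(2nπx/a) by parts.
State is unnormalized: ∫|ψ|² dx = 2.1400, and ∫ψ*·x²·ψ dx = 11.081, so ⟨x²⟩ = 11.081 / 2.1400.
⟨x²⟩ = 5.1781.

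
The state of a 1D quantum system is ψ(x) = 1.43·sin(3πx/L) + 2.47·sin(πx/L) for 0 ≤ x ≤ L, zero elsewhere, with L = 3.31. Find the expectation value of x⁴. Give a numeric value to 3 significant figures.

22.4

⟨x⁴⟩ = ∫ x⁴·|ψ|² dx / ∫|ψ|² dx (integrals over the domain).
On 0 ≤ x ≤ L (j ≠ l): ∫sin²(jπx/L) dx = L/2, ∫sin(jπx/L)·sin(lπx/L) dx = 0; diagonal moments ∫x·sin²(jπx/L) dx = L²/4, ∫x²·sin²(jπx/L) dx = L³·(1/6 − 1/(4j²π²)); cross terms ∫x·sin(jπx/L)·sin(lπx/L) dx = 0 for j + l even and −4jlL²/(π²(j² − l²)²) for j + l odd, ∫x²·sin(jπx/L)·sin(lπx/L) dx = (−1)^(j+l)·4jlL³/(π²(j² − l²)²); higher powers the same way via product-to-sum and parts.
State is unnormalized: ∫|ψ|² dx = 13.481, and ∫ψ*·x⁴·ψ dx = 301.40, so ⟨x⁴⟩ = 301.40 / 13.481.
⟨x⁴⟩ = 22.357.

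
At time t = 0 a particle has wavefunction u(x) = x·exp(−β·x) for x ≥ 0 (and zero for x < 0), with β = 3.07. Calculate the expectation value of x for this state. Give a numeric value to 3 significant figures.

0.489

⟨x⟩ = ∫ x·|u|² dx / ∫|u|² dx (integrals over the domain).
Every integrand reduces to terms xʲ·e^(−2βx) on [0, ∞); use ∫₀^∞ xʲ·e^(−2βx) dx = j!/(2β)^(j+1).
State is unnormalized: ∫|u|² dx = 0.0086402, and ∫u*·x·u dx = 0.0042216, so ⟨x⟩ = 0.0042216 / 0.0086402.
⟨x⟩ = 0.48860.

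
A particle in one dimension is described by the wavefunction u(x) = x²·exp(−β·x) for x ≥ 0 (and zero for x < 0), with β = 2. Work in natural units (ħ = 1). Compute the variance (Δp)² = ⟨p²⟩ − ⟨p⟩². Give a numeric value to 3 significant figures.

1.33

Compute ⟨p⟩ and ⟨p²⟩ separately; (Δp)² = ⟨p²⟩ − ⟨p⟩².
Differentiate x²·exp(−β·x) with the product rule; every integrand then reduces to terms xʲ·e^(−2βx) on [0, ∞), with ∫₀^∞ xʲ·e^(−2βx) dx = j!/(2β)^(j+1).
Normalization: ∫|u|² dx = 0.023438.
⟨p⟩ = 0.0000 and ⟨p²⟩ = 1.3333.
(Δp)² = 1.3333 − (0.0000)² = 1.3333.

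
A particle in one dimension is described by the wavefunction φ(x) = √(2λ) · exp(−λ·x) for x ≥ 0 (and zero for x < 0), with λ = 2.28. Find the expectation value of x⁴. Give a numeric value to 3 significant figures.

⟨x⁴⟩ = ∫ x⁴·|φ|² dx (integrals over the domain).
Every integrand reduces to terms xʲ·e^(−2λx) on [0, ∞); use ∫₀^∞ xʲ·e^(−2λx) dx = j!/(2λ)^(j+1).
⟨x⁴⟩ = 0.055508.

0.0555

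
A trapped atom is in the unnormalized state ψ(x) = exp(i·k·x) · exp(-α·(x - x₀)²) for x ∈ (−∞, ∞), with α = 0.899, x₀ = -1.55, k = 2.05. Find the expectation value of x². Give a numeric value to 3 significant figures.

⟨x²⟩ = ∫ x²·|ψ|² dx / ∫|ψ|² dx (integrals over the domain).
Gaussian moments (u = x − x₀): ∫u^(2j)·e^(−2αu²) du = (2j−1)!!/(4α)^j · √(π/(2α)), odd powers integrate to 0; here √(π/(2α)) = 1.3218.
State is unnormalized: ∫|ψ|² dx = 1.3218, and ∫ψ*·x²·ψ dx = 3.5433, so ⟨x²⟩ = 3.5433 / 1.3218.
⟨x²⟩ = 2.6806.

2.68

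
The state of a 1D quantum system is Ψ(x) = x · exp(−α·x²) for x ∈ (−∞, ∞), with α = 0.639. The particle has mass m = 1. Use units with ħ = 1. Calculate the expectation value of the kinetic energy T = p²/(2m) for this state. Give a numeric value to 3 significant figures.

0.959

T = −(ħ²/2m) d²/dx², so ⟨T⟩ = −(ħ²/2m) ∫ Ψ*·Ψ'' dx / ∫|Ψ|² dx; with m = 1.
Expand each integrand as polynomial × e^(−2αx²) and use ∫x^(2j)·e^(−2αx²) dx = (2j−1)!!/(4α)^j · √(π/(2α)), odd powers → 0; here √(π/(2α)) = 1.5679. Differentiate with the product rule, d/dx e^(−αx²) = −2αx·e^(−αx²).
State is unnormalized: ∫|Ψ|² dx = 0.61341, and ∫Ψ*·(−ħ²/2m · Ψ'') dx = 0.58795, so ⟨T⟩ = 0.58795 / 0.61341.
⟨T⟩ = 0.95850.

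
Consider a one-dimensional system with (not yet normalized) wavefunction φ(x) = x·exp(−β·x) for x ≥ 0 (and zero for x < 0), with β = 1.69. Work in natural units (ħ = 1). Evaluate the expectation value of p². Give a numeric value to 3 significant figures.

p² φ = −ħ² d²φ/dx²; ⟨p²⟩ = −ħ² ∫ φ*·φ'' dx / ∫|φ|² dx.
Differentiate x·exp(−β·x) with the product rule; every integrand then reduces to terms xʲ·e^(−2βx) on [0, ∞), with ∫₀^∞ xʲ·e^(−2βx) dx = j!/(2β)^(j+1).
State is unnormalized: ∫|φ|² dx = 0.051794, and ∫φ*·(−ħ² φ'') dx = 0.14793, so ⟨p²⟩ = 0.14793 / 0.051794.
⟨p²⟩ = 2.8561.

2.86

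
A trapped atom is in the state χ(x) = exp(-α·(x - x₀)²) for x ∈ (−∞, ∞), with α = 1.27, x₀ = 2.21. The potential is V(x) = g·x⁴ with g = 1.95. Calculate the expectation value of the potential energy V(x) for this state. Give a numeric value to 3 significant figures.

⟨V⟩ = ∫ V(x)·|χ|² dx / ∫|χ|² dx.
Gaussian moments (u = x − x₀): ∫u^(2j)·e^(−2αu²) du = (2j−1)!!/(4α)^j · √(π/(2α)), odd powers integrate to 0; here √(π/(2α)) = 1.1121.
State is unnormalized: ∫|χ|² dx = 1.1121, and ∫χ*·V(x)·χ dx = 64.495, so ⟨V⟩ = 64.495 / 1.1121.
⟨V⟩ = 57.992.

58.0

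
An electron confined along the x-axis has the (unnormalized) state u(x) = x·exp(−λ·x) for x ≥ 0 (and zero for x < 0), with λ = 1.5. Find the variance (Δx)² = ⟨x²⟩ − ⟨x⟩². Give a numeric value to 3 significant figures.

0.333

Compute ⟨x⟩ and ⟨x²⟩ separately, then (Δx)² = ⟨x²⟩ − ⟨x⟩².
Every integrand reduces to terms xʲ·e^(−2λx) on [0, ∞); use ∫₀^∞ xʲ·e^(−2λx) dx = j!/(2λ)^(j+1).
Normalization: ∫|u|² dx = 0.074074.
⟨x⟩ = 1.0000 and ⟨x²⟩ = 1.3333.
(Δx)² = 1.3333 − (1.0000)² = 0.33333.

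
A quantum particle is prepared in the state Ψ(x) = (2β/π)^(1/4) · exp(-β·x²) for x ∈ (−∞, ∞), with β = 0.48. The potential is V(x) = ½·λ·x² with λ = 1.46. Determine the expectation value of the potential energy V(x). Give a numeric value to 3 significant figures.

⟨V⟩ = ∫ V(x)·|Ψ|² dx.
Gaussian moments: ∫x^(2j)·e^(−2βx²) dx = (2j−1)!!/(4β)^j · √(π/(2β)), odd powers integrate to 0; here √(π/(2β)) = 1.8090.
⟨V⟩ = 0.38021.

0.380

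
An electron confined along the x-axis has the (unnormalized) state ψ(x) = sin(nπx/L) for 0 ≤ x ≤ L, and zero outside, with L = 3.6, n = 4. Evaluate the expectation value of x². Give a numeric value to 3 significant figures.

⟨x²⟩ = ∫ x²·|ψ|² dx / ∫|ψ|² dx (integrals over the domain).
With sin²θ = (1 − cos2θ)/2 on 0 ≤ x ≤ L: ∫sin²(nπx/L) dx = L/2, ∫x·sin²(nπx/L) dx = L²/4, ∫x²·sin²(nπx/L) dx = L³·(1/6 − 1/(4n²π²)); higher powers xᵏ the same way, integrating xᵏ·cos(2nπx/L) by parts.
State is unnormalized: ∫|ψ|² dx = 1.8000, and ∫ψ*·x²·ψ dx = 7.7021, so ⟨x²⟩ = 7.7021 / 1.8000.
⟨x²⟩ = 4.2790.

4.28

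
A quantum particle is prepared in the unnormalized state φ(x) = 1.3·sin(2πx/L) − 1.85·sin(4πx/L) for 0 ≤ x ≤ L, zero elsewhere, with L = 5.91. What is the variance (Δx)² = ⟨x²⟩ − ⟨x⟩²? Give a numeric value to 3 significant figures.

Compute ⟨x⟩ and ⟨x²⟩ separately, then (Δx)² = ⟨x²⟩ − ⟨x⟩².
On 0 ≤ x ≤ L (j ≠ l): ∫sin²(jπx/L) dx = L/2, ∫sin(jπx/L)·sin(lπx/L) dx = 0; diagonal moments ∫x·sin²(jπx/L) dx = L²/4, ∫x²·sin²(jπx/L) dx = L³·(1/6 − 1/(4j²π²)); cross terms ∫x·sin(jπx/L)·sin(lπx/L) dx = 0 for j + l even and −4jlL²/(π²(j² − l²)²) for j + l odd, ∫x²·sin(jπx/L)·sin(lπx/L) dx = (−1)^(j+l)·4jlL³/(π²(j² − l²)²); higher powers the same way via product-to-sum and parts.
Normalization: ∫|φ|² dx = 15.107.
⟨x⟩ = 2.9550 and ⟨x²⟩ = 9.9426.
(Δx)² = 9.9426 − (2.9550)² = 1.2106.

1.21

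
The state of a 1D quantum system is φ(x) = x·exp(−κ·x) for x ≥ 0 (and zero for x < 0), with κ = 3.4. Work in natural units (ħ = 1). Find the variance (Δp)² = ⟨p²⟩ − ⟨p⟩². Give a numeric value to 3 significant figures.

Compute ⟨p⟩ and ⟨p²⟩ separately; (Δp)² = ⟨p²⟩ − ⟨p⟩².
Differentiate x·exp(−κ·x) with the product rule; every integrand then reduces to terms xʲ·e^(−2κx) on [0, ∞), with ∫₀^∞ xʲ·e^(−2κx) dx = j!/(2κ)^(j+1).
Normalization: ∫|φ|² dx = 0.0063607.
⟨p⟩ = 0.0000 and ⟨p²⟩ = 11.560.
(Δp)² = 11.560 − (0.0000)² = 11.560.

11.6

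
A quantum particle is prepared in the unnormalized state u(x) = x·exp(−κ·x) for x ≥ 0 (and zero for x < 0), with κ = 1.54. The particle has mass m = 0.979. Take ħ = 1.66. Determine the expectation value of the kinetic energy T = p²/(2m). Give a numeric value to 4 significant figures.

T = −(ħ²/2m) d²/dx², so ⟨T⟩ = −(ħ²/2m) ∫ u*·u'' dx / ∫|u|² dx; with m = 0.979.
Differentiate x·exp(−κ·x) with the product rule; every integrand then reduces to terms xʲ·e^(−2κx) on [0, ∞), with ∫₀^∞ xʲ·e^(−2κx) dx = j!/(2κ)^(j+1).
State is unnormalized: ∫|u|² dx = 0.068451, and ∫u*·(−ħ²/2m · u'') dx = 0.22847, so ⟨T⟩ = 0.22847 / 0.068451.
⟨T⟩ = 3.3377.

3.338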